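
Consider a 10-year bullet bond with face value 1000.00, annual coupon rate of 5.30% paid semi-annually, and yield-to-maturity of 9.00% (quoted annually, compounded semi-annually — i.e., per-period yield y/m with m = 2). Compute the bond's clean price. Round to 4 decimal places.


Coupon per period c = face * coupon_rate / m = 26.500000
Periods per year m = 2; per-period yield y/m = 0.045000
Number of cashflows N = 20
Cashflows (t years, CF_t, discount factor 1/(1+y/m)^(m*t), PV):
  t = 0.5000: CF_t = 26.500000, DF = 0.956938, PV = 25.358852
  t = 1.0000: CF_t = 26.500000, DF = 0.915730, PV = 24.266844
  t = 1.5000: CF_t = 26.500000, DF = 0.876297, PV = 23.221860
  t = 2.0000: CF_t = 26.500000, DF = 0.838561, PV = 22.221876
  t = 2.5000: CF_t = 26.500000, DF = 0.802451, PV = 21.264953
  t = 3.0000: CF_t = 26.500000, DF = 0.767896, PV = 20.349237
  t = 3.5000: CF_t = 26.500000, DF = 0.734828, PV = 19.472954
  t = 4.0000: CF_t = 26.500000, DF = 0.703185, PV = 18.634406
  t = 4.5000: CF_t = 26.500000, DF = 0.672904, PV = 17.831967
  t = 5.0000: CF_t = 26.500000, DF = 0.643928, PV = 17.064084
  t = 5.5000: CF_t = 26.500000, DF = 0.616199, PV = 16.329267
  t = 6.0000: CF_t = 26.500000, DF = 0.589664, PV = 15.626092
  t = 6.5000: CF_t = 26.500000, DF = 0.564272, PV = 14.953198
  t = 7.0000: CF_t = 26.500000, DF = 0.539973, PV = 14.309281
  t = 7.5000: CF_t = 26.500000, DF = 0.516720, PV = 13.693092
  t = 8.0000: CF_t = 26.500000, DF = 0.494469, PV = 13.103437
  t = 8.5000: CF_t = 26.500000, DF = 0.473176, PV = 12.539174
  t = 9.0000: CF_t = 26.500000, DF = 0.452800, PV = 11.999210
  t = 9.5000: CF_t = 26.500000, DF = 0.433302, PV = 11.482497
  t = 10.0000: CF_t = 1026.500000, DF = 0.414643, PV = 425.630895
Price P = sum_t PV_t = 759.353176

Answer: Price = 759.3532


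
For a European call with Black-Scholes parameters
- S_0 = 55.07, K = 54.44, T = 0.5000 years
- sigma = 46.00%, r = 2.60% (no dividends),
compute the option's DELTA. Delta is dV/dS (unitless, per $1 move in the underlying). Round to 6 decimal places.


d1 = 0.2379750210; d2 = -0.0872940984
phi(d1) = 0.3878042455; exp(-qT) = 1.0000000000; exp(-rT) = 0.9870841350
N(d1) = 0.5940497659
Delta = exp(-qT) * N(d1) = 1.0000000000 * 0.5940497659 = 0.594050

Answer: Delta = 0.594050


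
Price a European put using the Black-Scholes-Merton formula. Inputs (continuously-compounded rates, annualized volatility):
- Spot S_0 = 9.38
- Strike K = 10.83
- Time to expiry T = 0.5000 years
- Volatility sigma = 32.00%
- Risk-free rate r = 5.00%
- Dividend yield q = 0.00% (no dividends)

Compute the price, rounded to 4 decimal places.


Answer: Price = 1.6097

Derivation:
d1 = (ln(S/K) + (r - q + 0.5*sigma^2) * T) / (sigma * sqrt(T)) = -0.41162585
d2 = d1 - sigma * sqrt(T) = -0.63790002
exp(-rT) = 0.97530991; exp(-qT) = 1.00000000
P = K * exp(-rT) * N(-d2) - S_0 * exp(-qT) * N(-d1)
N(-d1) = 0.65969316; N(-d2) = 0.73823062
P = 10.8300 * 0.97530991 * 0.73823062 - 9.3800 * 1.00000000 * 0.65969316 = 1.6097


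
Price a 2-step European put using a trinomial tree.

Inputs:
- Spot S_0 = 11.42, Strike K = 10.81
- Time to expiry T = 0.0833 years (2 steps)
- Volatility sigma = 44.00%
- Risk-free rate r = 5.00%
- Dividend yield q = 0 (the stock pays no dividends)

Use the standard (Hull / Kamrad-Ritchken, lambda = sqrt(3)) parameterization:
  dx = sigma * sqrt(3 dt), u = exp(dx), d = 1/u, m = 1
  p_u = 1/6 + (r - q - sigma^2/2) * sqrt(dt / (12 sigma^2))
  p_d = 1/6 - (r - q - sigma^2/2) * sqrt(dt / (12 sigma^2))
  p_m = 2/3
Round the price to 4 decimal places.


dt = T/N = 0.041650; dx = sigma*sqrt(3*dt) = 0.155532
u = exp(dx) = 1.168280; d = 1/u = 0.855959
p_u = 0.160400, p_m = 0.666667, p_d = 0.172933
Discount per step: exp(-r*dt) = 0.997920
Stock lattice S(k, j) with j the centered position index:
  k=0: S(0,+0) = 11.4200
  k=1: S(1,-1) = 9.7751; S(1,+0) = 11.4200; S(1,+1) = 13.3418
  k=2: S(2,-2) = 8.3671; S(2,-1) = 9.7751; S(2,+0) = 11.4200; S(2,+1) = 13.3418; S(2,+2) = 15.5869
Terminal payoffs V(N, j) = max(K - S_T, 0):
  V(2,-2) = 2.442949; V(2,-1) = 1.034944; V(2,+0) = 0.000000; V(2,+1) = 0.000000; V(2,+2) = 0.000000
Backward induction: V(k, j) = exp(-r*dt) * [p_u * V(k+1, j+1) + p_m * V(k+1, j) + p_d * V(k+1, j-1)]
  V(1,-1) = exp(-r*dt) * [p_u*0.000000 + p_m*1.034944 + p_d*2.442949] = 1.110115
  V(1,+0) = exp(-r*dt) * [p_u*0.000000 + p_m*0.000000 + p_d*1.034944] = 0.178604
  V(1,+1) = exp(-r*dt) * [p_u*0.000000 + p_m*0.000000 + p_d*0.000000] = 0.000000
  V(0,+0) = exp(-r*dt) * [p_u*0.000000 + p_m*0.178604 + p_d*1.110115] = 0.310397

Answer: Price = V(0,0) = 0.3104


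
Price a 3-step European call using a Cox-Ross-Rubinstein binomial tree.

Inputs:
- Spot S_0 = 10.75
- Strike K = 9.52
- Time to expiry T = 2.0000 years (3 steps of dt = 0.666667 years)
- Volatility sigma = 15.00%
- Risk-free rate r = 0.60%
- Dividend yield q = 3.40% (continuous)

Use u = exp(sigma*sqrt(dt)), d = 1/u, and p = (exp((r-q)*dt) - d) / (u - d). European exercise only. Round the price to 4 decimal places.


dt = T/N = 0.666667
u = exp(sigma*sqrt(dt)) = 1.130290; d = 1/u = 0.884728
p = (exp((r-q)*dt) - d) / (u - d) = 0.394109
Discount per step: exp(-r*dt) = 0.996008
Stock lattice S(k, i) with i counting down-moves:
  k=0: S(0,0) = 10.7500
  k=1: S(1,0) = 12.1506; S(1,1) = 9.5108
  k=2: S(2,0) = 13.7337; S(2,1) = 10.7500; S(2,2) = 8.4145
  k=3: S(3,0) = 15.5231; S(3,1) = 12.1506; S(3,2) = 9.5108; S(3,3) = 7.4446
Terminal payoffs V(N, i) = max(S_T - K, 0):
  V(3,0) = 6.003100; V(3,1) = 2.630621; V(3,2) = 0.000000; V(3,3) = 0.000000
Backward induction: V(k, i) = exp(-r*dt) * [p * V(k+1, i) + (1-p) * V(k+1, i+1)].
  V(2,0) = exp(-r*dt) * [p*6.003100 + (1-p)*2.630621] = 3.943936
  V(2,1) = exp(-r*dt) * [p*2.630621 + (1-p)*0.000000] = 1.032611
  V(2,2) = exp(-r*dt) * [p*0.000000 + (1-p)*0.000000] = 0.000000
  V(1,0) = exp(-r*dt) * [p*3.943936 + (1-p)*1.032611] = 2.171287
  V(1,1) = exp(-r*dt) * [p*1.032611 + (1-p)*0.000000] = 0.405336
  V(0,0) = exp(-r*dt) * [p*2.171287 + (1-p)*0.405336] = 1.096916

Answer: Price = V(0,0) = 1.0969


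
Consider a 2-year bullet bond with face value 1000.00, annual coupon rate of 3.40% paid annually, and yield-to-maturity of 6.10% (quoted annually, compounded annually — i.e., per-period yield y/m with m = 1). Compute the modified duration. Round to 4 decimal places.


Answer: Modified duration = 1.8532

Derivation:
Coupon per period c = face * coupon_rate / m = 34.000000
Periods per year m = 1; per-period yield y/m = 0.061000
Number of cashflows N = 2
Cashflows (t years, CF_t, discount factor 1/(1+y/m)^(m*t), PV):
  t = 1.0000: CF_t = 34.000000, DF = 0.942507, PV = 32.045240
  t = 2.0000: CF_t = 1034.000000, DF = 0.888320, PV = 918.522440
Price P = sum_t PV_t = 950.567681
First compute Macaulay numerator sum_t t * PV_t:
  t * PV_t at t = 1.0000: 32.045240
  t * PV_t at t = 2.0000: 1837.044881
Macaulay duration D = 1869.090121 / 950.567681 = 1.966288
Modified duration = D / (1 + y/m) = 1.966288 / (1 + 0.061000) = 1.853241


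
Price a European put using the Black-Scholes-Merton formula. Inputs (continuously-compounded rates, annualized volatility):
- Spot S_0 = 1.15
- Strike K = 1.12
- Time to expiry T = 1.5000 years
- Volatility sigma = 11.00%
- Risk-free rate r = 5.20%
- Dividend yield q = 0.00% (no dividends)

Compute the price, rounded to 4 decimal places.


Answer: Price = 0.0184

Derivation:
d1 = (ln(S/K) + (r - q + 0.5*sigma^2) * T) / (sigma * sqrt(T)) = 0.84253731
d2 = d1 - sigma * sqrt(T) = 0.70781537
exp(-rT) = 0.92496443; exp(-qT) = 1.00000000
P = K * exp(-rT) * N(-d2) - S_0 * exp(-qT) * N(-d1)
N(-d1) = 0.19974363; N(-d2) = 0.23952996
P = 1.1200 * 0.92496443 * 0.23952996 - 1.1500 * 1.00000000 * 0.19974363 = 0.0184


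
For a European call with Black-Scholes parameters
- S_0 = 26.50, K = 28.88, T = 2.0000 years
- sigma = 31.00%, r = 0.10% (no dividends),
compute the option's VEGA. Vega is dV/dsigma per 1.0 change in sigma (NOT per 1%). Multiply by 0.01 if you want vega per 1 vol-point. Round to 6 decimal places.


d1 = 0.0275895251; d2 = -0.4108166793
phi(d1) = 0.3987904755; exp(-qT) = 1.0000000000; exp(-rT) = 0.9980019987
Vega = S * exp(-qT) * phi(d1) * sqrt(T) = 26.5000 * 1.0000000000 * 0.3987904755 * 1.4142135624 = 14.945335

Answer: Vega = 14.945335


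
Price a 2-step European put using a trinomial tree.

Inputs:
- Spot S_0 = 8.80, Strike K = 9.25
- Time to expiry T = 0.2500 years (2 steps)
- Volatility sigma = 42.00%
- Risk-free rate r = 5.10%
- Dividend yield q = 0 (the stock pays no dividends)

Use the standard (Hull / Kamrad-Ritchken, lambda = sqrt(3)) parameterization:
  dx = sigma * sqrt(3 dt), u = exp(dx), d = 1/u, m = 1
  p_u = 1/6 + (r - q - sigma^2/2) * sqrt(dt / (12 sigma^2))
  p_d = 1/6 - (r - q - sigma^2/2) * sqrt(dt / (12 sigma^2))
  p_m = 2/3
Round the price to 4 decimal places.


Answer: Price = V(0,0) = 0.9094

Derivation:
dt = T/N = 0.125000; dx = sigma*sqrt(3*dt) = 0.257196
u = exp(dx) = 1.293299; d = 1/u = 0.773216
p_u = 0.157627, p_m = 0.666667, p_d = 0.175706
Discount per step: exp(-r*dt) = 0.993645
Stock lattice S(k, j) with j the centered position index:
  k=0: S(0,+0) = 8.8000
  k=1: S(1,-1) = 6.8043; S(1,+0) = 8.8000; S(1,+1) = 11.3810
  k=2: S(2,-2) = 5.2612; S(2,-1) = 6.8043; S(2,+0) = 8.8000; S(2,+1) = 11.3810; S(2,+2) = 14.7191
Terminal payoffs V(N, j) = max(K - S_T, 0):
  V(2,-2) = 3.988801; V(2,-1) = 2.445696; V(2,+0) = 0.450000; V(2,+1) = 0.000000; V(2,+2) = 0.000000
Backward induction: V(k, j) = exp(-r*dt) * [p_u * V(k+1, j+1) + p_m * V(k+1, j) + p_d * V(k+1, j-1)]
  V(1,-1) = exp(-r*dt) * [p_u*0.450000 + p_m*2.445696 + p_d*3.988801] = 2.386989
  V(1,+0) = exp(-r*dt) * [p_u*0.000000 + p_m*0.450000 + p_d*2.445696] = 0.725087
  V(1,+1) = exp(-r*dt) * [p_u*0.000000 + p_m*0.000000 + p_d*0.450000] = 0.078565
  V(0,+0) = exp(-r*dt) * [p_u*0.078565 + p_m*0.725087 + p_d*2.386989] = 0.909369


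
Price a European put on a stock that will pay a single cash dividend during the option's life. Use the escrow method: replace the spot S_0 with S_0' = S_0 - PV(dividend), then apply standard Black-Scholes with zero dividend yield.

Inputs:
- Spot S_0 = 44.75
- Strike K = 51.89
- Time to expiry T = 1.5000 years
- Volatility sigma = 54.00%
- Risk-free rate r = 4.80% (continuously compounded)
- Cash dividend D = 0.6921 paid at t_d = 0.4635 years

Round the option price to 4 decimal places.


Answer: Price = 14.1814

Derivation:
PV(D) = D * exp(-r * t_d) = 0.6921 * 0.97799766 = 0.67687218
S_0' = S_0 - PV(D) = 44.7500 - 0.67687218 = 44.07312782
d1 = (ln(S_0'/K) + (r + sigma^2/2)*T) / (sigma*sqrt(T)) = 0.19266924
d2 = d1 - sigma*sqrt(T) = -0.46869299
exp(-rT) = 0.93053090
N(-d1) = 0.42360901; N(-d2) = 0.68035545
P = K * exp(-rT) * N(-d2) - S_0' * N(-d1) = 51.8900 * 0.93053090 * 0.68035545 - 44.07312782 * 0.42360901 = 14.1814


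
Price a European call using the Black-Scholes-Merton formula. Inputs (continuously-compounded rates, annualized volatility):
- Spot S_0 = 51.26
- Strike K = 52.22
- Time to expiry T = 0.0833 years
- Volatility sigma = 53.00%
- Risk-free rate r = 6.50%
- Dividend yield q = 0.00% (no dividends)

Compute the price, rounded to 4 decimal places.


Answer: Price = 2.8183

Derivation:
d1 = (ln(S/K) + (r - q + 0.5*sigma^2) * T) / (sigma * sqrt(T)) = -0.00941939
d2 = d1 - sigma * sqrt(T) = -0.16238661
exp(-rT) = 0.99460013; exp(-qT) = 1.00000000
C = S_0 * exp(-qT) * N(d1) - K * exp(-rT) * N(d2)
N(d1) = 0.49624226; N(d2) = 0.43550071
C = 51.2600 * 1.00000000 * 0.49624226 - 52.2200 * 0.99460013 * 0.43550071 = 2.8183


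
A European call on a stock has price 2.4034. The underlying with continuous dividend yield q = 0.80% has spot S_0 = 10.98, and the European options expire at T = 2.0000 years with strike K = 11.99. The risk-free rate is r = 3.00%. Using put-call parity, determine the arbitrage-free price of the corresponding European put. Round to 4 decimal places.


Answer: Put price = 2.8894

Derivation:
Put-call parity: C - P = S_0 * exp(-qT) - K * exp(-rT).
S_0 * exp(-qT) = 10.9800 * 0.98412732 = 10.80571797
K * exp(-rT) = 11.9900 * 0.94176453 = 11.29175676
P = C - S*exp(-qT) + K*exp(-rT)
P = 2.4034 - 10.80571797 + 11.29175676 = 2.8894


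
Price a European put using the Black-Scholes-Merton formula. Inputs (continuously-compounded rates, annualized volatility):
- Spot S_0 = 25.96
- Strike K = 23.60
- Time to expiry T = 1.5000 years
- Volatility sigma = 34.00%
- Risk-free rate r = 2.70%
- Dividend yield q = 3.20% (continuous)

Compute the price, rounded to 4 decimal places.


Answer: Price = 2.9547

Derivation:
d1 = (ln(S/K) + (r - q + 0.5*sigma^2) * T) / (sigma * sqrt(T)) = 0.41907931
d2 = d1 - sigma * sqrt(T) = 0.00266605
exp(-rT) = 0.96030916; exp(-qT) = 0.95313379
P = K * exp(-rT) * N(-d2) - S_0 * exp(-qT) * N(-d1)
N(-d1) = 0.33757909; N(-d2) = 0.49893640
P = 23.6000 * 0.96030916 * 0.49893640 - 25.9600 * 0.95313379 * 0.33757909 = 2.9547


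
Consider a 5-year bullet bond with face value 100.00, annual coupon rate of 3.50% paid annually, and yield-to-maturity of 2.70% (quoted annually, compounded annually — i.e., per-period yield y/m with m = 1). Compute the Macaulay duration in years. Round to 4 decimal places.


Answer: Macaulay duration = 4.6799 years

Derivation:
Coupon per period c = face * coupon_rate / m = 3.500000
Periods per year m = 1; per-period yield y/m = 0.027000
Number of cashflows N = 5
Cashflows (t years, CF_t, discount factor 1/(1+y/m)^(m*t), PV):
  t = 1.0000: CF_t = 3.500000, DF = 0.973710, PV = 3.407984
  t = 2.0000: CF_t = 3.500000, DF = 0.948111, PV = 3.318388
  t = 3.0000: CF_t = 3.500000, DF = 0.923185, PV = 3.231147
  t = 4.0000: CF_t = 3.500000, DF = 0.898914, PV = 3.146200
  t = 5.0000: CF_t = 103.500000, DF = 0.875282, PV = 90.591642
Price P = sum_t PV_t = 103.695361
Macaulay numerator sum_t t * PV_t:
  t * PV_t at t = 1.0000: 3.407984
  t * PV_t at t = 2.0000: 6.636776
  t * PV_t at t = 3.0000: 9.693441
  t * PV_t at t = 4.0000: 12.584798
  t * PV_t at t = 5.0000: 452.958210
Macaulay duration D = (sum_t t * PV_t) / P = 485.281210 / 103.695361 = 4.679874


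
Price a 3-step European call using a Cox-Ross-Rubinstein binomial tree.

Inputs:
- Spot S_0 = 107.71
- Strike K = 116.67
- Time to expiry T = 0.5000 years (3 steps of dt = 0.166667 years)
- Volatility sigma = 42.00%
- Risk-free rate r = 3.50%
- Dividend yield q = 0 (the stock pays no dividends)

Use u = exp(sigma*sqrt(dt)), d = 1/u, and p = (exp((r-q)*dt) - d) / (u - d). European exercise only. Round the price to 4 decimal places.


dt = T/N = 0.166667
u = exp(sigma*sqrt(dt)) = 1.187042; d = 1/u = 0.842430
p = (exp((r-q)*dt) - d) / (u - d) = 0.474215
Discount per step: exp(-r*dt) = 0.994184
Stock lattice S(k, i) with i counting down-moves:
  k=0: S(0,0) = 107.7100
  k=1: S(1,0) = 127.8563; S(1,1) = 90.7382
  k=2: S(2,0) = 151.7707; S(2,1) = 107.7100; S(2,2) = 76.4406
  k=3: S(3,0) = 180.1582; S(3,1) = 127.8563; S(3,2) = 90.7382; S(3,3) = 64.3959
Terminal payoffs V(N, i) = max(S_T - K, 0):
  V(3,0) = 63.488186; V(3,1) = 11.186266; V(3,2) = 0.000000; V(3,3) = 0.000000
Backward induction: V(k, i) = exp(-r*dt) * [p * V(k+1, i) + (1-p) * V(k+1, i+1)].
  V(2,0) = exp(-r*dt) * [p*63.488186 + (1-p)*11.186266] = 35.779319
  V(2,1) = exp(-r*dt) * [p*11.186266 + (1-p)*0.000000] = 5.273846
  V(2,2) = exp(-r*dt) * [p*0.000000 + (1-p)*0.000000] = 0.000000
  V(1,0) = exp(-r*dt) * [p*35.779319 + (1-p)*5.273846] = 19.625196
  V(1,1) = exp(-r*dt) * [p*5.273846 + (1-p)*0.000000] = 2.486392
  V(0,0) = exp(-r*dt) * [p*19.625196 + (1-p)*2.486392] = 10.552143

Answer: Price = V(0,0) = 10.5521


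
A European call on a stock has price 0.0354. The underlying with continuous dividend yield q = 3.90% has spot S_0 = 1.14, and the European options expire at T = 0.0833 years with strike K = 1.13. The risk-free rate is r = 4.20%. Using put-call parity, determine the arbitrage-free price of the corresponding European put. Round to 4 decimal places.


Answer: Put price = 0.0252

Derivation:
Put-call parity: C - P = S_0 * exp(-qT) - K * exp(-rT).
S_0 * exp(-qT) = 1.1400 * 0.99675657 = 1.13630249
K * exp(-rT) = 1.1300 * 0.99650751 = 1.12605349
P = C - S*exp(-qT) + K*exp(-rT)
P = 0.0354 - 1.13630249 + 1.12605349 = 0.0252


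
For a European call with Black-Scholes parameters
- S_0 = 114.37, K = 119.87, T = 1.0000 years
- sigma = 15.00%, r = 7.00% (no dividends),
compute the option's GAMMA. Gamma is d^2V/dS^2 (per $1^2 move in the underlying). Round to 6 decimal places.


Answer: Gamma = 0.022655

Derivation:
d1 = 0.2285398972; d2 = 0.0785398972
phi(d1) = 0.3886586700; exp(-qT) = 1.0000000000; exp(-rT) = 0.9323938199
Gamma = exp(-qT) * phi(d1) / (S * sigma * sqrt(T)) = 1.0000000000 * 0.3886586700 / (114.3700 * 0.1500 * 1.0000000000) = 0.022655


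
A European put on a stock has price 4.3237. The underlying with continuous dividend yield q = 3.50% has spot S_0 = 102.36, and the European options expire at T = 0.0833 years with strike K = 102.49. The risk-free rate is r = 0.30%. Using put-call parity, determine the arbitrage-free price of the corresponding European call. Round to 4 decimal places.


Answer: Call price = 3.9213

Derivation:
Put-call parity: C - P = S_0 * exp(-qT) - K * exp(-rT).
S_0 * exp(-qT) = 102.3600 * 0.99708875 = 102.06200403
K * exp(-rT) = 102.4900 * 0.99975013 = 102.46439095
C = P + S*exp(-qT) - K*exp(-rT)
C = 4.3237 + 102.06200403 - 102.46439095 = 3.9213


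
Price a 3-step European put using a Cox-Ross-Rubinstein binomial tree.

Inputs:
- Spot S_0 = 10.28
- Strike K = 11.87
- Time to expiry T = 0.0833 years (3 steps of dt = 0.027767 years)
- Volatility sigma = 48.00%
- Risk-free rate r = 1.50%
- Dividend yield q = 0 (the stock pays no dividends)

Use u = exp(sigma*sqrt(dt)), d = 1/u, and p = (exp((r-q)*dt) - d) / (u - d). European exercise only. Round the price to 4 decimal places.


Answer: Price = V(0,0) = 1.7097

Derivation:
dt = T/N = 0.027767
u = exp(sigma*sqrt(dt)) = 1.083270; d = 1/u = 0.923131
p = (exp((r-q)*dt) - d) / (u - d) = 0.482616
Discount per step: exp(-r*dt) = 0.999584
Stock lattice S(k, i) with i counting down-moves:
  k=0: S(0,0) = 10.2800
  k=1: S(1,0) = 11.1360; S(1,1) = 9.4898
  k=2: S(2,0) = 12.0633; S(2,1) = 10.2800; S(2,2) = 8.7603
  k=3: S(3,0) = 13.0678; S(3,1) = 11.1360; S(3,2) = 9.4898; S(3,3) = 8.0869
Terminal payoffs V(N, i) = max(K - S_T, 0):
  V(3,0) = 0.000000; V(3,1) = 0.733987; V(3,2) = 2.380212; V(3,3) = 3.783077
Backward induction: V(k, i) = exp(-r*dt) * [p * V(k+1, i) + (1-p) * V(k+1, i+1)].
  V(2,0) = exp(-r*dt) * [p*0.000000 + (1-p)*0.733987] = 0.379595
  V(2,1) = exp(-r*dt) * [p*0.733987 + (1-p)*2.380212] = 1.585057
  V(2,2) = exp(-r*dt) * [p*2.380212 + (1-p)*3.783077] = 3.104739
  V(1,0) = exp(-r*dt) * [p*0.379595 + (1-p)*1.585057] = 1.002864
  V(1,1) = exp(-r*dt) * [p*1.585057 + (1-p)*3.104739] = 2.370329
  V(0,0) = exp(-r*dt) * [p*1.002864 + (1-p)*2.370329] = 1.709656


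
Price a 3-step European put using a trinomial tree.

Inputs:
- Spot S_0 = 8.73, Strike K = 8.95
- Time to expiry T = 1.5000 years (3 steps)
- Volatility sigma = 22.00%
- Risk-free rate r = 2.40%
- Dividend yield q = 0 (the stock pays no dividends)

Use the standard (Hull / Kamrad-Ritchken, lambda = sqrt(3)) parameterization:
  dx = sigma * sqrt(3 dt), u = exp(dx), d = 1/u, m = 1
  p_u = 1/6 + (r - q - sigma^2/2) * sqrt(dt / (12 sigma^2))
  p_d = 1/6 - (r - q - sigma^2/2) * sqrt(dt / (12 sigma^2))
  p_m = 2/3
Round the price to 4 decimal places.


Answer: Price = V(0,0) = 0.8366

Derivation:
dt = T/N = 0.500000; dx = sigma*sqrt(3*dt) = 0.269444
u = exp(dx) = 1.309236; d = 1/u = 0.763804
p_u = 0.166481, p_m = 0.666667, p_d = 0.166852
Discount per step: exp(-r*dt) = 0.988072
Stock lattice S(k, j) with j the centered position index:
  k=0: S(0,+0) = 8.7300
  k=1: S(1,-1) = 6.6680; S(1,+0) = 8.7300; S(1,+1) = 11.4296
  k=2: S(2,-2) = 5.0931; S(2,-1) = 6.6680; S(2,+0) = 8.7300; S(2,+1) = 11.4296; S(2,+2) = 14.9641
  k=3: S(3,-3) = 3.8901; S(3,-2) = 5.0931; S(3,-1) = 6.6680; S(3,+0) = 8.7300; S(3,+1) = 11.4296; S(3,+2) = 14.9641; S(3,+3) = 19.5915
Terminal payoffs V(N, j) = max(K - S_T, 0):
  V(3,-3) = 5.059904; V(3,-2) = 3.856946; V(3,-1) = 2.281990; V(3,+0) = 0.220000; V(3,+1) = 0.000000; V(3,+2) = 0.000000; V(3,+3) = 0.000000
Backward induction: V(k, j) = exp(-r*dt) * [p_u * V(k+1, j+1) + p_m * V(k+1, j) + p_d * V(k+1, j-1)]
  V(2,-2) = exp(-r*dt) * [p_u*2.281990 + p_m*3.856946 + p_d*5.059904] = 3.750189
  V(2,-1) = exp(-r*dt) * [p_u*0.220000 + p_m*2.281990 + p_d*3.856946] = 2.175232
  V(2,+0) = exp(-r*dt) * [p_u*0.000000 + p_m*0.220000 + p_d*2.281990] = 0.521131
  V(2,+1) = exp(-r*dt) * [p_u*0.000000 + p_m*0.000000 + p_d*0.220000] = 0.036270
  V(2,+2) = exp(-r*dt) * [p_u*0.000000 + p_m*0.000000 + p_d*0.000000] = 0.000000
  V(1,-1) = exp(-r*dt) * [p_u*0.521131 + p_m*2.175232 + p_d*3.750189] = 2.136844
  V(1,+0) = exp(-r*dt) * [p_u*0.036270 + p_m*0.521131 + p_d*2.175232] = 0.707856
  V(1,+1) = exp(-r*dt) * [p_u*0.000000 + p_m*0.036270 + p_d*0.521131] = 0.109806
  V(0,+0) = exp(-r*dt) * [p_u*0.109806 + p_m*0.707856 + p_d*2.136844] = 0.836622


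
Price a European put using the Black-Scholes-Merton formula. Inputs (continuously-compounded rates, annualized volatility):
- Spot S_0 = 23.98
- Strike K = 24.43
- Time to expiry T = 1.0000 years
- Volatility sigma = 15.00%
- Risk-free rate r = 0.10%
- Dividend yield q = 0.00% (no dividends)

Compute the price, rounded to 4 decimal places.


d1 = (ln(S/K) + (r - q + 0.5*sigma^2) * T) / (sigma * sqrt(T)) = -0.04227824
d2 = d1 - sigma * sqrt(T) = -0.19227824
exp(-rT) = 0.99900050; exp(-qT) = 1.00000000
P = K * exp(-rT) * N(-d2) - S_0 * exp(-qT) * N(-d1)
N(-d1) = 0.51686155; N(-d2) = 0.57623787
P = 24.4300 * 0.99900050 * 0.57623787 - 23.9800 * 1.00000000 * 0.51686155 = 1.6691

Answer: Price = 1.6691


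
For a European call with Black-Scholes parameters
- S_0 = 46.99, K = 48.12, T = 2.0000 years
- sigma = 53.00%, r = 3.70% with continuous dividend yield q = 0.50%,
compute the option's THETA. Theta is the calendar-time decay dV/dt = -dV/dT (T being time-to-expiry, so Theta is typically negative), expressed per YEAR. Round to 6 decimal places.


d1 = 0.4284492363; d2 = -0.3210839518
phi(d1) = 0.3639557782; exp(-qT) = 0.9900498337; exp(-rT) = 0.9286716938
Theta = -S*exp(-qT)*phi(d1)*sigma/(2*sqrt(T)) - r*K*exp(-rT)*N(d2) + q*S*exp(-qT)*N(d1)
N(d1) = 0.6658379577; N(d2) = 0.3740733858; sqrt(T) = 1.4142135624
Term 1 = -46.9900 * 0.9900498337 * 0.3639557782 * 0.5300 / (2 * 1.4142135624) = -3.1727948721
Term 2 = -0.0370 * 48.1200 * 0.9286716938 * 0.3740733858 = -0.6185094815
Term 3 = 0.0050 * 46.9900 * 0.9900498337 * 0.6658379577 = 0.1548820378
Theta = -3.1727948721 + (-0.6185094815) + (0.1548820378) = -3.636422

Answer: Theta = -3.636422


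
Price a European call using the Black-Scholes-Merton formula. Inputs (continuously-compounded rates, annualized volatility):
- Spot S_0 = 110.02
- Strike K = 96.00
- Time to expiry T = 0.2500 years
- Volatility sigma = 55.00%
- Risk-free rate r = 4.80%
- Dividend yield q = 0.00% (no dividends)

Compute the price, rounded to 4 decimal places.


d1 = (ln(S/K) + (r - q + 0.5*sigma^2) * T) / (sigma * sqrt(T)) = 0.67682355
d2 = d1 - sigma * sqrt(T) = 0.40182355
exp(-rT) = 0.98807171; exp(-qT) = 1.00000000
C = S_0 * exp(-qT) * N(d1) - K * exp(-rT) * N(d2)
N(d1) = 0.75074104; N(d2) = 0.65609306
C = 110.0200 * 1.00000000 * 0.75074104 - 96.0000 * 0.98807171 * 0.65609306 = 20.3629

Answer: Price = 20.3629


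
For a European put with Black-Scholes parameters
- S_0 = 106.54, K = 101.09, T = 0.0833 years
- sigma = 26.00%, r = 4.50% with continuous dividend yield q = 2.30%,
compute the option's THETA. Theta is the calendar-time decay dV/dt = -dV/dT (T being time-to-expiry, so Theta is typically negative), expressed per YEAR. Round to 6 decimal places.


d1 = 0.7616875590; d2 = 0.6866470366
phi(d1) = 0.2984889092; exp(-qT) = 0.9980859342; exp(-rT) = 0.9962585169
Theta = -S*exp(-qT)*phi(d1)*sigma/(2*sqrt(T)) + r*K*exp(-rT)*N(-d2) - q*S*exp(-qT)*N(-d1)
N(-d1) = 0.2231232512; N(-d2) = 0.2461525900; sqrt(T) = 0.2886173938
Term 1 = -106.5400 * 0.9980859342 * 0.2984889092 * 0.2600 / (2 * 0.2886173938) = -14.2964983397
Term 2 = 0.0450 * 101.0900 * 0.9962585169 * 0.2461525900 = 1.1155708748
Term 3 = -0.0230 * 106.5400 * 0.9980859342 * 0.2231232512 = -0.5456991700
Theta = -14.2964983397 + (1.1155708748) + (-0.5456991700) = -13.726627

Answer: Theta = -13.726627


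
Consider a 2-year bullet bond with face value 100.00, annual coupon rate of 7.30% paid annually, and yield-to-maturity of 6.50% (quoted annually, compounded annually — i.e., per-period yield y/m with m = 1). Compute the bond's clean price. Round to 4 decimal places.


Answer: Price = 101.4565

Derivation:
Coupon per period c = face * coupon_rate / m = 7.300000
Periods per year m = 1; per-period yield y/m = 0.065000
Number of cashflows N = 2
Cashflows (t years, CF_t, discount factor 1/(1+y/m)^(m*t), PV):
  t = 1.0000: CF_t = 7.300000, DF = 0.938967, PV = 6.854460
  t = 2.0000: CF_t = 107.300000, DF = 0.881659, PV = 94.602041
Price P = sum_t PV_t = 101.456501


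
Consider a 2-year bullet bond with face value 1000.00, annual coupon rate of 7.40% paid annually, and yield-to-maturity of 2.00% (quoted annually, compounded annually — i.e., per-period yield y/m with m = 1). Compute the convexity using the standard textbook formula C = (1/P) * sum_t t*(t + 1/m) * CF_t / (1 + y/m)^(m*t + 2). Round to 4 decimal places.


Answer: Convexity = 5.5146

Derivation:
Coupon per period c = face * coupon_rate / m = 74.000000
Periods per year m = 1; per-period yield y/m = 0.020000
Number of cashflows N = 2
Cashflows (t years, CF_t, discount factor 1/(1+y/m)^(m*t), PV):
  t = 1.0000: CF_t = 74.000000, DF = 0.980392, PV = 72.549020
  t = 2.0000: CF_t = 1074.000000, DF = 0.961169, PV = 1032.295271
Price P = sum_t PV_t = 1104.844291
Convexity numerator sum_t t*(t + 1/m) * CF_t / (1+y/m)^(m*t + 2):
  t = 1.0000: term = 139.463706
  t = 2.0000: term = 5953.259925
Convexity = (1/P) * sum = 6092.723631 / 1104.844291 = 5.514554


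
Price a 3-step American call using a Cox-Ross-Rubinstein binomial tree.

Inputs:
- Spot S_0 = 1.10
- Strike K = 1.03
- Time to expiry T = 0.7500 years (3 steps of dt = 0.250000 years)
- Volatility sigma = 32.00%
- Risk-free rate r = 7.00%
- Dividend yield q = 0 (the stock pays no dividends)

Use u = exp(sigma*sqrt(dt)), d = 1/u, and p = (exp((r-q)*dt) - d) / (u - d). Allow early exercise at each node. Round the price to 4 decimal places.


dt = T/N = 0.250000
u = exp(sigma*sqrt(dt)) = 1.173511; d = 1/u = 0.852144
p = (exp((r-q)*dt) - d) / (u - d) = 0.515019
Discount per step: exp(-r*dt) = 0.982652
Stock lattice S(k, i) with i counting down-moves:
  k=0: S(0,0) = 1.1000
  k=1: S(1,0) = 1.2909; S(1,1) = 0.9374
  k=2: S(2,0) = 1.5148; S(2,1) = 1.1000; S(2,2) = 0.7988
  k=3: S(3,0) = 1.7777; S(3,1) = 1.2909; S(3,2) = 0.9374; S(3,3) = 0.6807
Terminal payoffs V(N, i) = max(S_T - K, 0):
  V(3,0) = 0.747682; V(3,1) = 0.260862; V(3,2) = 0.000000; V(3,3) = 0.000000
Backward induction: V(k, i) = exp(-r*dt) * [p * V(k+1, i) + (1-p) * V(k+1, i+1)]; then take max(V_cont, immediate exercise) for American.
  V(2,0) = exp(-r*dt) * [p*0.747682 + (1-p)*0.260862] = 0.502709; exercise = 0.484841; V(2,0) = max -> 0.502709
  V(2,1) = exp(-r*dt) * [p*0.260862 + (1-p)*0.000000] = 0.132018; exercise = 0.070000; V(2,1) = max -> 0.132018
  V(2,2) = exp(-r*dt) * [p*0.000000 + (1-p)*0.000000] = 0.000000; exercise = 0.000000; V(2,2) = max -> 0.000000
  V(1,0) = exp(-r*dt) * [p*0.502709 + (1-p)*0.132018] = 0.317329; exercise = 0.260862; V(1,0) = max -> 0.317329
  V(1,1) = exp(-r*dt) * [p*0.132018 + (1-p)*0.000000] = 0.066812; exercise = 0.000000; V(1,1) = max -> 0.066812
  V(0,0) = exp(-r*dt) * [p*0.317329 + (1-p)*0.066812] = 0.192436; exercise = 0.070000; V(0,0) = max -> 0.192436

Answer: Price = V(0,0) = 0.1924


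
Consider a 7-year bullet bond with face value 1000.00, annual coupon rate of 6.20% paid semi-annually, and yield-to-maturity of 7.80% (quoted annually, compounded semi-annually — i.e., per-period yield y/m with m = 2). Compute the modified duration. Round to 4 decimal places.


Coupon per period c = face * coupon_rate / m = 31.000000
Periods per year m = 2; per-period yield y/m = 0.039000
Number of cashflows N = 14
Cashflows (t years, CF_t, discount factor 1/(1+y/m)^(m*t), PV):
  t = 0.5000: CF_t = 31.000000, DF = 0.962464, PV = 29.836381
  t = 1.0000: CF_t = 31.000000, DF = 0.926337, PV = 28.716440
  t = 1.5000: CF_t = 31.000000, DF = 0.891566, PV = 27.638537
  t = 2.0000: CF_t = 31.000000, DF = 0.858100, PV = 26.601094
  t = 2.5000: CF_t = 31.000000, DF = 0.825890, PV = 25.602593
  t = 3.0000: CF_t = 31.000000, DF = 0.794889, PV = 24.641572
  t = 3.5000: CF_t = 31.000000, DF = 0.765052, PV = 23.716624
  t = 4.0000: CF_t = 31.000000, DF = 0.736335, PV = 22.826394
  t = 4.5000: CF_t = 31.000000, DF = 0.708696, PV = 21.969581
  t = 5.0000: CF_t = 31.000000, DF = 0.682094, PV = 21.144928
  t = 5.5000: CF_t = 31.000000, DF = 0.656491, PV = 20.351230
  t = 6.0000: CF_t = 31.000000, DF = 0.631849, PV = 19.587325
  t = 6.5000: CF_t = 31.000000, DF = 0.608132, PV = 18.852093
  t = 7.0000: CF_t = 1031.000000, DF = 0.585305, PV = 603.449594
Price P = sum_t PV_t = 914.934387
First compute Macaulay numerator sum_t t * PV_t:
  t * PV_t at t = 0.5000: 14.918191
  t * PV_t at t = 1.0000: 28.716440
  t * PV_t at t = 1.5000: 41.457806
  t * PV_t at t = 2.0000: 53.202189
  t * PV_t at t = 2.5000: 64.006483
  t * PV_t at t = 3.0000: 73.924716
  t * PV_t at t = 3.5000: 83.008183
  t * PV_t at t = 4.0000: 91.305577
  t * PV_t at t = 4.5000: 98.863113
  t * PV_t at t = 5.0000: 105.724642
  t * PV_t at t = 5.5000: 111.931767
  t * PV_t at t = 6.0000: 117.523948
  t * PV_t at t = 6.5000: 122.538605
  t * PV_t at t = 7.0000: 4224.147158
Macaulay duration D = 5231.268816 / 914.934387 = 5.717644
Modified duration = D / (1 + y/m) = 5.717644 / (1 + 0.039000) = 5.503026

Answer: Modified duration = 5.5030


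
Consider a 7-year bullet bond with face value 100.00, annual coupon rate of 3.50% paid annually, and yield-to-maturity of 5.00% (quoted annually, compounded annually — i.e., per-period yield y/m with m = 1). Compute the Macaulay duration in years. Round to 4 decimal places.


Answer: Macaulay duration = 6.2915 years

Derivation:
Coupon per period c = face * coupon_rate / m = 3.500000
Periods per year m = 1; per-period yield y/m = 0.050000
Number of cashflows N = 7
Cashflows (t years, CF_t, discount factor 1/(1+y/m)^(m*t), PV):
  t = 1.0000: CF_t = 3.500000, DF = 0.952381, PV = 3.333333
  t = 2.0000: CF_t = 3.500000, DF = 0.907029, PV = 3.174603
  t = 3.0000: CF_t = 3.500000, DF = 0.863838, PV = 3.023432
  t = 4.0000: CF_t = 3.500000, DF = 0.822702, PV = 2.879459
  t = 5.0000: CF_t = 3.500000, DF = 0.783526, PV = 2.742342
  t = 6.0000: CF_t = 3.500000, DF = 0.746215, PV = 2.611754
  t = 7.0000: CF_t = 103.500000, DF = 0.710681, PV = 73.555518
Price P = sum_t PV_t = 91.320440
Macaulay numerator sum_t t * PV_t:
  t * PV_t at t = 1.0000: 3.333333
  t * PV_t at t = 2.0000: 6.349206
  t * PV_t at t = 3.0000: 9.070295
  t * PV_t at t = 4.0000: 11.517835
  t * PV_t at t = 5.0000: 13.711708
  t * PV_t at t = 6.0000: 15.670523
  t * PV_t at t = 7.0000: 514.888624
Macaulay duration D = (sum_t t * PV_t) / P = 574.541524 / 91.320440 = 6.291489


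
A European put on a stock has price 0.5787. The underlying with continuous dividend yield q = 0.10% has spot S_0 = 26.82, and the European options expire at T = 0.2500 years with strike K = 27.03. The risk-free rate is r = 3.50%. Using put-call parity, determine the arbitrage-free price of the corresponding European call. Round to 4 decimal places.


Put-call parity: C - P = S_0 * exp(-qT) - K * exp(-rT).
S_0 * exp(-qT) = 26.8200 * 0.99975003 = 26.81329584
K * exp(-rT) = 27.0300 * 0.99128817 = 26.79451923
C = P + S*exp(-qT) - K*exp(-rT)
C = 0.5787 + 26.81329584 - 26.79451923 = 0.5975

Answer: Call price = 0.5975


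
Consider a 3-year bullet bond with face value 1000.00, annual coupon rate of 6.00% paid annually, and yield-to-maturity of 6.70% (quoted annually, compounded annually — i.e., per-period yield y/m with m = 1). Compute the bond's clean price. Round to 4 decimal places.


Coupon per period c = face * coupon_rate / m = 60.000000
Periods per year m = 1; per-period yield y/m = 0.067000
Number of cashflows N = 3
Cashflows (t years, CF_t, discount factor 1/(1+y/m)^(m*t), PV):
  t = 1.0000: CF_t = 60.000000, DF = 0.937207, PV = 56.232427
  t = 2.0000: CF_t = 60.000000, DF = 0.878357, PV = 52.701431
  t = 3.0000: CF_t = 1060.000000, DF = 0.823203, PV = 872.594773
Price P = sum_t PV_t = 981.528631

Answer: Price = 981.5286


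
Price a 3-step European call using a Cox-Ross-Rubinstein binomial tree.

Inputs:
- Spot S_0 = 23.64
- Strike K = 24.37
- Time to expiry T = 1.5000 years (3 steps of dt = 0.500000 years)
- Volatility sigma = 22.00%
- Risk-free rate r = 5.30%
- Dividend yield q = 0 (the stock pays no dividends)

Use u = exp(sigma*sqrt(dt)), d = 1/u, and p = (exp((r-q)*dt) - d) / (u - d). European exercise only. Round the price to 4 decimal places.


Answer: Price = V(0,0) = 3.2369

Derivation:
dt = T/N = 0.500000
u = exp(sigma*sqrt(dt)) = 1.168316; d = 1/u = 0.855933
p = (exp((r-q)*dt) - d) / (u - d) = 0.547153
Discount per step: exp(-r*dt) = 0.973848
Stock lattice S(k, i) with i counting down-moves:
  k=0: S(0,0) = 23.6400
  k=1: S(1,0) = 27.6190; S(1,1) = 20.2342
  k=2: S(2,0) = 32.2677; S(2,1) = 23.6400; S(2,2) = 17.3192
  k=3: S(3,0) = 37.6989; S(3,1) = 27.6190; S(3,2) = 20.2342; S(3,3) = 14.8240
Terminal payoffs V(N, i) = max(S_T - K, 0):
  V(3,0) = 13.328891; V(3,1) = 3.248993; V(3,2) = 0.000000; V(3,3) = 0.000000
Backward induction: V(k, i) = exp(-r*dt) * [p * V(k+1, i) + (1-p) * V(k+1, i+1)].
  V(2,0) = exp(-r*dt) * [p*13.328891 + (1-p)*3.248993] = 8.535038
  V(2,1) = exp(-r*dt) * [p*3.248993 + (1-p)*0.000000] = 1.731206
  V(2,2) = exp(-r*dt) * [p*0.000000 + (1-p)*0.000000] = 0.000000
  V(1,0) = exp(-r*dt) * [p*8.535038 + (1-p)*1.731206] = 5.311312
  V(1,1) = exp(-r*dt) * [p*1.731206 + (1-p)*0.000000] = 0.922463
  V(0,0) = exp(-r*dt) * [p*5.311312 + (1-p)*0.922463] = 3.236910


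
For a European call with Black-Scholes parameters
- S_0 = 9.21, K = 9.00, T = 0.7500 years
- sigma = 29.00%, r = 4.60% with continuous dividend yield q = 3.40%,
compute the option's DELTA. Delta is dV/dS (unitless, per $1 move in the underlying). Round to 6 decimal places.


d1 = 0.2532488143; d2 = 0.0021014472
phi(d1) = 0.3863521521; exp(-qT) = 0.9748223790; exp(-rT) = 0.9660883397
N(d1) = 0.5999620264
Delta = exp(-qT) * N(d1) = 0.9748223790 * 0.5999620264 = 0.584856

Answer: Delta = 0.584856


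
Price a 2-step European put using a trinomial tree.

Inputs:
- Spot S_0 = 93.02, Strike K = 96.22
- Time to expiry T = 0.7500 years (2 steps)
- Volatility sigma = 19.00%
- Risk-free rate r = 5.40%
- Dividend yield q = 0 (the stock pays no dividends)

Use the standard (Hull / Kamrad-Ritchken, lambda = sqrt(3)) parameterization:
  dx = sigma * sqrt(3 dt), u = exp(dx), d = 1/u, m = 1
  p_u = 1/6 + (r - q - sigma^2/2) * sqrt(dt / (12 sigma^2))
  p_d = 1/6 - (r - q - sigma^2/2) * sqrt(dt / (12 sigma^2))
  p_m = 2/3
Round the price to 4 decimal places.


dt = T/N = 0.375000; dx = sigma*sqrt(3*dt) = 0.201525
u = exp(dx) = 1.223267; d = 1/u = 0.817483
p_u = 0.200115, p_m = 0.666667, p_d = 0.133219
Discount per step: exp(-r*dt) = 0.979954
Stock lattice S(k, j) with j the centered position index:
  k=0: S(0,+0) = 93.0200
  k=1: S(1,-1) = 76.0422; S(1,+0) = 93.0200; S(1,+1) = 113.7883
  k=2: S(2,-2) = 62.1632; S(2,-1) = 76.0422; S(2,+0) = 93.0200; S(2,+1) = 113.7883; S(2,+2) = 139.1935
Terminal payoffs V(N, j) = max(K - S_T, 0):
  V(2,-2) = 34.056771; V(2,-1) = 20.177751; V(2,+0) = 3.200000; V(2,+1) = 0.000000; V(2,+2) = 0.000000
Backward induction: V(k, j) = exp(-r*dt) * [p_u * V(k+1, j+1) + p_m * V(k+1, j) + p_d * V(k+1, j-1)]
  V(1,-1) = exp(-r*dt) * [p_u*3.200000 + p_m*20.177751 + p_d*34.056771] = 18.255751
  V(1,+0) = exp(-r*dt) * [p_u*0.000000 + p_m*3.200000 + p_d*20.177751] = 4.724735
  V(1,+1) = exp(-r*dt) * [p_u*0.000000 + p_m*0.000000 + p_d*3.200000] = 0.417754
  V(0,+0) = exp(-r*dt) * [p_u*0.417754 + p_m*4.724735 + p_d*18.255751] = 5.551857

Answer: Price = V(0,0) = 5.5519


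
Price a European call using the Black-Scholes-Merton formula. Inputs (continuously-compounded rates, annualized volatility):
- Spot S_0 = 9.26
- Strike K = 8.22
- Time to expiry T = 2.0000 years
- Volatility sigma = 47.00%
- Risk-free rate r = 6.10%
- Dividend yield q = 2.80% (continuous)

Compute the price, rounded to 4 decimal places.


Answer: Price = 2.9042

Derivation:
d1 = (ln(S/K) + (r - q + 0.5*sigma^2) * T) / (sigma * sqrt(T)) = 0.61087081
d2 = d1 - sigma * sqrt(T) = -0.05380956
exp(-rT) = 0.88514837; exp(-qT) = 0.94553914
C = S_0 * exp(-qT) * N(d1) - K * exp(-rT) * N(d2)
N(d1) = 0.72935745; N(d2) = 0.47854345
C = 9.2600 * 0.94553914 * 0.72935745 - 8.2200 * 0.88514837 * 0.47854345 = 2.9042


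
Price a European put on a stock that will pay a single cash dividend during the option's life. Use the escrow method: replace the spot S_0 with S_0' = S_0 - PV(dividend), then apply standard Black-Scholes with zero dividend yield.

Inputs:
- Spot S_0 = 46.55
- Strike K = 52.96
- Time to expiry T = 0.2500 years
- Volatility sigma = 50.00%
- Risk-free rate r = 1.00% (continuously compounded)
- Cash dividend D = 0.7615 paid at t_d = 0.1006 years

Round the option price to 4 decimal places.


Answer: Price = 9.1997

Derivation:
PV(D) = D * exp(-r * t_d) = 0.7615 * 0.99899451 = 0.76073432
S_0' = S_0 - PV(D) = 46.5500 - 0.76073432 = 45.78926568
d1 = (ln(S_0'/K) + (r + sigma^2/2)*T) / (sigma*sqrt(T)) = -0.44694889
d2 = d1 - sigma*sqrt(T) = -0.69694889
exp(-rT) = 0.99750312
N(-d1) = 0.67254402; N(-d2) = 0.75708261
P = K * exp(-rT) * N(-d2) - S_0' * N(-d1) = 52.9600 * 0.99750312 * 0.75708261 - 45.78926568 * 0.67254402 = 9.1997


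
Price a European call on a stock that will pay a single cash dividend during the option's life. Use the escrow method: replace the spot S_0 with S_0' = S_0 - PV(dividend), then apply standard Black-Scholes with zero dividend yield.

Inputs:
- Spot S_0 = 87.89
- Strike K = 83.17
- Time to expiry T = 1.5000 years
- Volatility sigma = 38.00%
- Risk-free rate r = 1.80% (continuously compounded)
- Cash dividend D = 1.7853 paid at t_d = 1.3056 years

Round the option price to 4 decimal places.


Answer: Price = 18.1041

Derivation:
PV(D) = D * exp(-r * t_d) = 1.7853 * 0.97677319 = 1.74383318
S_0' = S_0 - PV(D) = 87.8900 - 1.74383318 = 86.14616682
d1 = (ln(S_0'/K) + (r + sigma^2/2)*T) / (sigma*sqrt(T)) = 0.36626052
d2 = d1 - sigma*sqrt(T) = -0.09914253
exp(-rT) = 0.97336124
N(d1) = 0.64291466; N(d2) = 0.46051255
C = S_0' * N(d1) - K * exp(-rT) * N(d2) = 86.14616682 * 0.64291466 - 83.1700 * 0.97336124 * 0.46051255 = 18.1041


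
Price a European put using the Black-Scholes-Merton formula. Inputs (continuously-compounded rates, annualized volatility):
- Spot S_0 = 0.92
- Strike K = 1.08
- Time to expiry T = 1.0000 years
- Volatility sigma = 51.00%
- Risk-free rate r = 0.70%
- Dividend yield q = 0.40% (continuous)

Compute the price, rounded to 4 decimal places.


Answer: Price = 0.2874

Derivation:
d1 = (ln(S/K) + (r - q + 0.5*sigma^2) * T) / (sigma * sqrt(T)) = -0.05351500
d2 = d1 - sigma * sqrt(T) = -0.56351500
exp(-rT) = 0.99302444; exp(-qT) = 0.99600799
P = K * exp(-rT) * N(-d2) - S_0 * exp(-qT) * N(-d1)
N(-d1) = 0.52133921; N(-d2) = 0.71345788
P = 1.0800 * 0.99302444 * 0.71345788 - 0.9200 * 0.99600799 * 0.52133921 = 0.2874


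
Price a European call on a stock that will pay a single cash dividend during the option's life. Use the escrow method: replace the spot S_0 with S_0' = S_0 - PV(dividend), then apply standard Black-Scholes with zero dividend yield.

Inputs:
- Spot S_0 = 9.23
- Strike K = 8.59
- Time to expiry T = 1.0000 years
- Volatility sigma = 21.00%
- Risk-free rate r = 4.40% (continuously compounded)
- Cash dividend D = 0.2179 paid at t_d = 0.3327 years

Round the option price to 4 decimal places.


PV(D) = D * exp(-r * t_d) = 0.2179 * 0.98546783 = 0.21473344
S_0' = S_0 - PV(D) = 9.2300 - 0.21473344 = 9.01526656
d1 = (ln(S_0'/K) + (r + sigma^2/2)*T) / (sigma*sqrt(T)) = 0.54462233
d2 = d1 - sigma*sqrt(T) = 0.33462233
exp(-rT) = 0.95695396
N(d1) = 0.70699335; N(d2) = 0.63104500
C = S_0' * N(d1) - K * exp(-rT) * N(d2) = 9.01526656 * 0.70699335 - 8.5900 * 0.95695396 * 0.63104500 = 1.1864

Answer: Price = 1.1864
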